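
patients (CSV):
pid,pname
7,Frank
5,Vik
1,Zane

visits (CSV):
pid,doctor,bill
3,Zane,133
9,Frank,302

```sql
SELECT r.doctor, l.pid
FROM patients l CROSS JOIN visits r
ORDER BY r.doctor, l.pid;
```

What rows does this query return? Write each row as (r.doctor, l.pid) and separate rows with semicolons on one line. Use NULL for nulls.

CROSS JOIN pairs every row of `patients` with every row of `visits`: 3 × 2 = 6 rows.

(Frank, 1); (Frank, 5); (Frank, 7); (Zane, 1); (Zane, 5); (Zane, 7)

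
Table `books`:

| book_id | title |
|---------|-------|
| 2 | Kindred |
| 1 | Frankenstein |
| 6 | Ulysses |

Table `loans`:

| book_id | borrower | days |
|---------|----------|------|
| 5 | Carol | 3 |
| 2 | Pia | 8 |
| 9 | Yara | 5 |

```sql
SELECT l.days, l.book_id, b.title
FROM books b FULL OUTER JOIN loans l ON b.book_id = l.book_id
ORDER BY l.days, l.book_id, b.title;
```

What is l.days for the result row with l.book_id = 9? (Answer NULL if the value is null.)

FULL OUTER JOIN keeps every row from both sides; unmatched rows get NULL for the other side's columns.
Matching on b.book_id = l.book_id.
- b[0] book_id=2 → 1 match(es) in l → 1 row(s).
- b[1] book_id=1 → no match; kept with NULLs on the l side.
- b[2] book_id=6 → no match; kept with NULLs on the l side.
- plus 2 unmatched l row(s), each kept with NULL b columns.

5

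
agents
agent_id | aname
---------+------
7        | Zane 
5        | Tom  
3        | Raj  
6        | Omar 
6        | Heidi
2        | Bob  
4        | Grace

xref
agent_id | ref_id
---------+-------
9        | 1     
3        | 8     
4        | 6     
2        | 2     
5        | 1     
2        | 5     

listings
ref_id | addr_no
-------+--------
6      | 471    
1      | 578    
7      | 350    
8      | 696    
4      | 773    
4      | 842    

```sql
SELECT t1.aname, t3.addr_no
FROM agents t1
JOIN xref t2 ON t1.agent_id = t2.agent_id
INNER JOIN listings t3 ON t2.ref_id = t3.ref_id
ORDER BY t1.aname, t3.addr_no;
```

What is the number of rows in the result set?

3

Step 1 — t1 INNER JOIN t2 on agent_id → 5 row(s).
Then INNER JOIN `listings t3` on ref_id: keep only rows whose t2.ref_id appears in t3.
Result: 3 row(s).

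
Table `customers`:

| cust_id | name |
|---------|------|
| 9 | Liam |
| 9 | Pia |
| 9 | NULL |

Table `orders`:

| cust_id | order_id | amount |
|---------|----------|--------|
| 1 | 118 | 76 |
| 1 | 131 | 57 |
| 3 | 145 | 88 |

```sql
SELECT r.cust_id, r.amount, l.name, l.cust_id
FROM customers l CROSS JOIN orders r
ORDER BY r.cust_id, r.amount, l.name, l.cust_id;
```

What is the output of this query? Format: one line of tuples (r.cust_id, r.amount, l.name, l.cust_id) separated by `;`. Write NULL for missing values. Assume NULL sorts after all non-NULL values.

(1, 57, Liam, 9); (1, 57, Pia, 9); (1, 57, NULL, 9); (1, 76, Liam, 9); (1, 76, Pia, 9); (1, 76, NULL, 9); (3, 88, Liam, 9); (3, 88, Pia, 9); (3, 88, NULL, 9)

CROSS JOIN pairs every row of `customers` with every row of `orders`: 3 × 3 = 9 rows.
After projecting and ordering:
r.cust_id | r.amount | l.name | l.cust_id
1 | 57 | Liam | 9
1 | 57 | Pia | 9
1 | 57 | NULL | 9
1 | 76 | Liam | 9
1 | 76 | Pia | 9
1 | 76 | NULL | 9
3 | 88 | Liam | 9
3 | 88 | Pia | 9
3 | 88 | NULL | 9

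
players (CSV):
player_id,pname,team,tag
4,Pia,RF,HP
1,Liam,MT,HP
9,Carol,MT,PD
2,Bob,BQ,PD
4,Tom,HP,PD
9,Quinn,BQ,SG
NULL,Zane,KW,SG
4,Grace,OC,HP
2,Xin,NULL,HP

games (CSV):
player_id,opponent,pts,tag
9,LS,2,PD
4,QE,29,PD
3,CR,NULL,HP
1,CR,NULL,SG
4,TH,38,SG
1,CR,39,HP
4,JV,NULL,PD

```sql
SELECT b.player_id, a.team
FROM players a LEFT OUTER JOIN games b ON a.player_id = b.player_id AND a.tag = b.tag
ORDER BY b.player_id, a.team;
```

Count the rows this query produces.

10

LEFT JOIN keeps every row from `players`; unmatched rows get NULL for `games`'s columns.
Matching on a.player_id = b.player_id AND a.tag = b.tag. A NULL in a compared column never satisfies the condition.
Matched pairs: 4; unmatched a rows kept: 6.
Total: 4 matched + 6 padded = 10 rows.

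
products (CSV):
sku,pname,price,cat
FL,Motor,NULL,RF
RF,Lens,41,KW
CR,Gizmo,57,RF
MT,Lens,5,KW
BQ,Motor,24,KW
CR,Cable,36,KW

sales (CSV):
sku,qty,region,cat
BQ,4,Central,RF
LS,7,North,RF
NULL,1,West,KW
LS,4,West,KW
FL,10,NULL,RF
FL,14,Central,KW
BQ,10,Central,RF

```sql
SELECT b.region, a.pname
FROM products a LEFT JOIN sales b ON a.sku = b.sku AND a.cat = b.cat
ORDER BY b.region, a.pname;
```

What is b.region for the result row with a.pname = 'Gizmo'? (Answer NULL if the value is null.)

LEFT JOIN keeps every row from `products`; unmatched rows get NULL for `sales`'s columns.
Matching on a.sku = b.sku AND a.cat = b.cat. A NULL in a compared column never satisfies the condition.
- sku=FL, cat=RF: 1 matching b row(s), so 1 row(s) emitted.
- sku=RF, cat=KW: no b row matches, row kept with b columns NULL.
- sku=CR, cat=RF: no b row matches, row kept with b columns NULL.
- sku=MT, cat=KW: no b row matches, row kept with b columns NULL.
- sku=BQ, cat=KW: no b row matches, row kept with b columns NULL.
- sku=CR, cat=KW: no b row matches, row kept with b columns NULL.

NULL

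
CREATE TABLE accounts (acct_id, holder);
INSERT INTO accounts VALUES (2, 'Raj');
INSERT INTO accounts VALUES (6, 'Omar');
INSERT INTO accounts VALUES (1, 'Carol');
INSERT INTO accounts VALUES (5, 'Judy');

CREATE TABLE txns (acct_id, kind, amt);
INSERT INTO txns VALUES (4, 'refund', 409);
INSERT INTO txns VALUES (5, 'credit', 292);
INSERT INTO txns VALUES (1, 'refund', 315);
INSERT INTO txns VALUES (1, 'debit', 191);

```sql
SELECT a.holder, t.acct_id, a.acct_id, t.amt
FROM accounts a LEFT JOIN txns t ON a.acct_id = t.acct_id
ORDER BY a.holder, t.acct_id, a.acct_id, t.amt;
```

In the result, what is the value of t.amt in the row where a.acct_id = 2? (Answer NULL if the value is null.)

LEFT JOIN keeps every row from `accounts`; unmatched rows get NULL for `txns`'s columns.
Matching on a.acct_id = t.acct_id.
- a row (acct_id=2): no match → kept, t columns NULL.
- a row (acct_id=6): no match → kept, t columns NULL.
- a row (acct_id=1): matches 2 t row(s) → 2 output row(s).
- a row (acct_id=5): matches 1 t row(s) → 1 output row(s).

NULL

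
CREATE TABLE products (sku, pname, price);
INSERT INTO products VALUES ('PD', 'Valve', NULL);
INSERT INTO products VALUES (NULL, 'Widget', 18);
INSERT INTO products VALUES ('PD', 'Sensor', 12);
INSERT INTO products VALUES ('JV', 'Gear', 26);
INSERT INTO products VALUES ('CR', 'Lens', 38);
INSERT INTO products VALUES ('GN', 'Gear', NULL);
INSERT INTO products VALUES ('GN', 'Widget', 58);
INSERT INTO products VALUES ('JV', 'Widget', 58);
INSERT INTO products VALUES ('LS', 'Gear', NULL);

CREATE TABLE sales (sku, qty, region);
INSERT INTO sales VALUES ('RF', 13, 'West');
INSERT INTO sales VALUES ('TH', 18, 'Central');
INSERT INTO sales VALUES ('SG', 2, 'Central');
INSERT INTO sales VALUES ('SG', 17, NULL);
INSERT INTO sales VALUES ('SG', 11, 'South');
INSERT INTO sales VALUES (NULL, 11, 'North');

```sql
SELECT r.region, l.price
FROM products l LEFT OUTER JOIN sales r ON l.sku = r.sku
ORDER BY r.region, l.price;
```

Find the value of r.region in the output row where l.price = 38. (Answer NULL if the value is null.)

LEFT JOIN keeps every row from `products`; unmatched rows get NULL for `sales`'s columns.
Matching on l.sku = r.sku. A NULL in a compared column never satisfies the condition.
- l (sku=PD) has no partner → padded with NULL.
- l (sku=NULL) has no partner → padded with NULL.
- l (sku=PD) has no partner → padded with NULL.
- l (sku=JV) has no partner → padded with NULL.
- l (sku=CR) has no partner → padded with NULL.
- l (sku=GN) has no partner → padded with NULL.
- l (sku=GN) has no partner → padded with NULL.
- l (sku=JV) has no partner → padded with NULL.
- l (sku=LS) has no partner → padded with NULL.

NULL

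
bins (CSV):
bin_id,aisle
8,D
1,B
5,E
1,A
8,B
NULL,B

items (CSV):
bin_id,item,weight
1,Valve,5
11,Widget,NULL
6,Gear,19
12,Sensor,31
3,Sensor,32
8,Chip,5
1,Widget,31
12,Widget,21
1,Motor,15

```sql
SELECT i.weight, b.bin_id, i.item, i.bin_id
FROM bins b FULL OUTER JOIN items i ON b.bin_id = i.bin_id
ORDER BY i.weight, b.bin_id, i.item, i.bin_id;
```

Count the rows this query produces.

15

FULL OUTER JOIN keeps every row from both sides; unmatched rows get NULL for the other side's columns.
Matching on b.bin_id = i.bin_id. A NULL in a compared column never satisfies the condition.
- b (bin_id=8) pairs with 1 row(s) of i.
- b (bin_id=1) pairs with 3 row(s) of i.
- b (bin_id=5) has no partner → padded with NULL.
- b (bin_id=1) pairs with 3 row(s) of i.
- b (bin_id=8) pairs with 1 row(s) of i.
- b (bin_id=NULL) has no partner → padded with NULL.
- plus 5 unmatched i row(s), each kept with NULL b columns.
Total: 8 matched + 7 padded = 15 rows.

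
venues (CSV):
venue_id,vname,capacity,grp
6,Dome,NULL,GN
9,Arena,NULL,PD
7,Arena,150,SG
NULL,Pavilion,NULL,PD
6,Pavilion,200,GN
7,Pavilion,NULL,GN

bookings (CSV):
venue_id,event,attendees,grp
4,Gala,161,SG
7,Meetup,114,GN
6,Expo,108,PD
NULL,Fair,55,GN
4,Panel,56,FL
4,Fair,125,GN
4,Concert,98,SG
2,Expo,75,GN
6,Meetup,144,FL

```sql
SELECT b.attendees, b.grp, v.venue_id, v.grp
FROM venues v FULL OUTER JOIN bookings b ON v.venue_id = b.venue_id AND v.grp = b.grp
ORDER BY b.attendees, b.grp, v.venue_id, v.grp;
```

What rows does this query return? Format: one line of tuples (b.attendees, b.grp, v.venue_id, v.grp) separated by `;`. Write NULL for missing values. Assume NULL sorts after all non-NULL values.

FULL OUTER JOIN keeps every row from both sides; unmatched rows get NULL for the other side's columns.
Matching on v.venue_id = b.venue_id AND v.grp = b.grp. A NULL in a compared column never satisfies the condition.
Matched pairs: 1; unmatched v rows kept: 5; unmatched b rows kept: 8.

(55, GN, NULL, NULL); (56, FL, NULL, NULL); (75, GN, NULL, NULL); (98, SG, NULL, NULL); (108, PD, NULL, NULL); (114, GN, 7, GN); (125, GN, NULL, NULL); (144, FL, NULL, NULL); (161, SG, NULL, NULL); (NULL, NULL, 6, GN); (NULL, NULL, 6, GN); (NULL, NULL, 7, SG); (NULL, NULL, 9, PD); (NULL, NULL, NULL, PD)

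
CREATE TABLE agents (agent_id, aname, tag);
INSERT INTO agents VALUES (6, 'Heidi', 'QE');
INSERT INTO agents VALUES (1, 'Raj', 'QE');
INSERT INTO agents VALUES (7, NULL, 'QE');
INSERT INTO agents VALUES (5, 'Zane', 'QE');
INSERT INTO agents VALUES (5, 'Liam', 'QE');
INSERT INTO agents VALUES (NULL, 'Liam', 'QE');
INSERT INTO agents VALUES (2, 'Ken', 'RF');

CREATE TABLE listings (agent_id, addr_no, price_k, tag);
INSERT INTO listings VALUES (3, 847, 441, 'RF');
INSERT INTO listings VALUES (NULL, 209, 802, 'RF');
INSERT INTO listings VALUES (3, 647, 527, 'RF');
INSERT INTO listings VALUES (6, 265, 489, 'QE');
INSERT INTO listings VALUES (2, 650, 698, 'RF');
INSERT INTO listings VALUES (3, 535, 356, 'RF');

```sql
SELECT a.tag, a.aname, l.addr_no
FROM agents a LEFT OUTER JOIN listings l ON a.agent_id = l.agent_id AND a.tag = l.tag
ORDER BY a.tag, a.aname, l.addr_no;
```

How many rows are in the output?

LEFT JOIN keeps every row from `agents`; unmatched rows get NULL for `listings`'s columns.
Matching on a.agent_id = l.agent_id AND a.tag = l.tag. A NULL in a compared column never satisfies the condition.
Matched pairs: 2; unmatched a rows kept: 5.
Total: 2 matched + 5 padded = 7 rows.

7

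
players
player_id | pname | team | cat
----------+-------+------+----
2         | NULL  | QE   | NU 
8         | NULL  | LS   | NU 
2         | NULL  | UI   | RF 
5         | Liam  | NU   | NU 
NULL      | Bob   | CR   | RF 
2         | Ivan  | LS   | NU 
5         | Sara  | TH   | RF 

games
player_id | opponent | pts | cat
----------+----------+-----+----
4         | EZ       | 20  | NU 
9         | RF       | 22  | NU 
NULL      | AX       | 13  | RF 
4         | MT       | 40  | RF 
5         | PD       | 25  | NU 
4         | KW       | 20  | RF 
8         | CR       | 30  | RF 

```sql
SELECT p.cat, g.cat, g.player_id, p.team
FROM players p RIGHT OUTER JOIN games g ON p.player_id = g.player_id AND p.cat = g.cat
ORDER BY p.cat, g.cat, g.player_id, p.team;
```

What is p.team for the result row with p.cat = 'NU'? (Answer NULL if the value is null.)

NU

RIGHT JOIN keeps every row from `games`; unmatched rows get NULL for `players`'s columns.
Matching on p.player_id = g.player_id AND p.cat = g.cat. A NULL in a compared column never satisfies the condition.
Matched pairs: 1; unmatched g rows kept: 6.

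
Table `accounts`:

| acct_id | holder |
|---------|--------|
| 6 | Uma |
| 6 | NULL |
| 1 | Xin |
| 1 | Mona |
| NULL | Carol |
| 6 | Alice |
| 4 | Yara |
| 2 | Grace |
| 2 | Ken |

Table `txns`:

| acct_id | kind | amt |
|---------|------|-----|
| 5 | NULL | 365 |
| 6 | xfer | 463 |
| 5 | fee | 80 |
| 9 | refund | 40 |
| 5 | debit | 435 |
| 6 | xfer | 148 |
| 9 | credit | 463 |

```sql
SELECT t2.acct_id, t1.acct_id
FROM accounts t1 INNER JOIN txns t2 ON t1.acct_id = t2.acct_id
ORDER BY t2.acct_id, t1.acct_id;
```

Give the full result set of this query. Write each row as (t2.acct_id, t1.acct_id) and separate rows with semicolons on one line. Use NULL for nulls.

INNER JOIN keeps only pairs where the ON condition holds.
Matching on t1.acct_id = t2.acct_id. A NULL in a compared column never satisfies the condition.
- acct_id=6: 2 matching t2 row(s), so 2 row(s) emitted.
- acct_id=6: 2 matching t2 row(s), so 2 row(s) emitted.
- acct_id=1: no matching t2 row, dropped.
- acct_id=1: no matching t2 row, dropped.
- acct_id=NULL: no matching t2 row, dropped.
- acct_id=6: 2 matching t2 row(s), so 2 row(s) emitted.
- acct_id=4: no matching t2 row, dropped.
- acct_id=2: no matching t2 row, dropped.
- acct_id=2: no matching t2 row, dropped.
After projecting and ordering:
t2.acct_id | t1.acct_id
6 | 6
6 | 6
6 | 6
6 | 6
6 | 6
6 | 6

(6, 6); (6, 6); (6, 6); (6, 6); (6, 6); (6, 6)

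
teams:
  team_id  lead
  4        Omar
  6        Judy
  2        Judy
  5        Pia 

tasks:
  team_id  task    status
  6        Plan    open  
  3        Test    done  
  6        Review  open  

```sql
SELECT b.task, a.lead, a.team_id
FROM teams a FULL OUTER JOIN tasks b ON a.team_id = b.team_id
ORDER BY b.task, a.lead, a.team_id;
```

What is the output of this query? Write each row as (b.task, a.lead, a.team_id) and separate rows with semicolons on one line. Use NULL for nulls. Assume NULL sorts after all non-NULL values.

FULL OUTER JOIN keeps every row from both sides; unmatched rows get NULL for the other side's columns.
Matching on a.team_id = b.team_id.
- a row (team_id=4): no match → kept, b columns NULL.
- a row (team_id=6): matches 2 b row(s) → 2 output row(s).
- a row (team_id=2): no match → kept, b columns NULL.
- a row (team_id=5): no match → kept, b columns NULL.
- 1 row(s) from b found no a partner → padded with NULL.
After projecting and ordering:
b.task | a.lead | a.team_id
Plan | Judy | 6
Review | Judy | 6
Test | NULL | NULL
NULL | Judy | 2
NULL | Omar | 4
NULL | Pia | 5

(Plan, Judy, 6); (Review, Judy, 6); (Test, NULL, NULL); (NULL, Judy, 2); (NULL, Omar, 4); (NULL, Pia, 5)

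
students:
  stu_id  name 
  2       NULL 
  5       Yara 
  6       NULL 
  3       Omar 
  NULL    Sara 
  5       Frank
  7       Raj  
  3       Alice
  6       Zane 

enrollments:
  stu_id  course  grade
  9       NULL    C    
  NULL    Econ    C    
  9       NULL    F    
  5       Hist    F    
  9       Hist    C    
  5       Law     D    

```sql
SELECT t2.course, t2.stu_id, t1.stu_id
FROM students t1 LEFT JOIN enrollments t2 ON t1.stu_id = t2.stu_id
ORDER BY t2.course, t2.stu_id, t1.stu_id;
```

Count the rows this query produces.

11

LEFT JOIN keeps every row from `students`; unmatched rows get NULL for `enrollments`'s columns.
Matching on t1.stu_id = t2.stu_id. A NULL in a compared column never satisfies the condition.
- t1 row (stu_id=2): no match → kept, t2 columns NULL.
- t1 row (stu_id=5): matches 2 t2 row(s) → 2 output row(s).
- t1 row (stu_id=6): no match → kept, t2 columns NULL.
- t1 row (stu_id=3): no match → kept, t2 columns NULL.
- t1 row (stu_id=NULL): no match → kept, t2 columns NULL.
- t1 row (stu_id=5): matches 2 t2 row(s) → 2 output row(s).
- t1 row (stu_id=7): no match → kept, t2 columns NULL.
- t1 row (stu_id=3): no match → kept, t2 columns NULL.
- t1 row (stu_id=6): no match → kept, t2 columns NULL.
Total: 4 matched + 7 padded = 11 rows.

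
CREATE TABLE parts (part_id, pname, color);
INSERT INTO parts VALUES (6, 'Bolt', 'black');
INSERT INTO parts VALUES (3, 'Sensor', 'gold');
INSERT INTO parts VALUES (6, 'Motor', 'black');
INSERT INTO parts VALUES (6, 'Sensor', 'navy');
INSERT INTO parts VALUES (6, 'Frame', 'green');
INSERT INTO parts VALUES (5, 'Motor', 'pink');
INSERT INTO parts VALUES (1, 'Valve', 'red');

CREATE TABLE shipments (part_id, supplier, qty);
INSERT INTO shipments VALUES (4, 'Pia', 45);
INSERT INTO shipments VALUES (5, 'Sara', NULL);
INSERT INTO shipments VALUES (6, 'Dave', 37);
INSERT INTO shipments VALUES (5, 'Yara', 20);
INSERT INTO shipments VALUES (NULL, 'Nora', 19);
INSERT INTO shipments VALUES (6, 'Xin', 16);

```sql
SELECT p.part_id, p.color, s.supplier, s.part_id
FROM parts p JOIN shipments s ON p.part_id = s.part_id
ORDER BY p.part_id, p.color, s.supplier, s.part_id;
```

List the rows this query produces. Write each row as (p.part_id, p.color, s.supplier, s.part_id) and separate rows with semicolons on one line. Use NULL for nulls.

(5, pink, Sara, 5); (5, pink, Yara, 5); (6, black, Dave, 6); (6, black, Dave, 6); (6, black, Xin, 6); (6, black, Xin, 6); (6, green, Dave, 6); (6, green, Xin, 6); (6, navy, Dave, 6); (6, navy, Xin, 6)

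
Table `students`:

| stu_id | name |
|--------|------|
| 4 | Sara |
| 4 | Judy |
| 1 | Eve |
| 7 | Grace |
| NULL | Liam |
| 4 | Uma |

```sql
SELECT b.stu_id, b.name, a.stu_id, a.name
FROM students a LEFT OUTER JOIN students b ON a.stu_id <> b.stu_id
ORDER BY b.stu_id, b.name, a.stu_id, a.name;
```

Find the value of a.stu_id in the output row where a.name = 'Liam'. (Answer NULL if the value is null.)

NULL

LEFT JOIN keeps every row from `students a`; unmatched rows get NULL for `students b`'s columns.
Matching on a.stu_id <> b.stu_id. A NULL in a compared column never satisfies the condition.
- stu_id=4: 2 matching b row(s), so 2 row(s) emitted.
- stu_id=4: 2 matching b row(s), so 2 row(s) emitted.
- stu_id=1: 4 matching b row(s), so 4 row(s) emitted.
- stu_id=7: 4 matching b row(s), so 4 row(s) emitted.
- stu_id=NULL: no b row matches, row kept with b columns NULL.
- stu_id=4: 2 matching b row(s), so 2 row(s) emitted.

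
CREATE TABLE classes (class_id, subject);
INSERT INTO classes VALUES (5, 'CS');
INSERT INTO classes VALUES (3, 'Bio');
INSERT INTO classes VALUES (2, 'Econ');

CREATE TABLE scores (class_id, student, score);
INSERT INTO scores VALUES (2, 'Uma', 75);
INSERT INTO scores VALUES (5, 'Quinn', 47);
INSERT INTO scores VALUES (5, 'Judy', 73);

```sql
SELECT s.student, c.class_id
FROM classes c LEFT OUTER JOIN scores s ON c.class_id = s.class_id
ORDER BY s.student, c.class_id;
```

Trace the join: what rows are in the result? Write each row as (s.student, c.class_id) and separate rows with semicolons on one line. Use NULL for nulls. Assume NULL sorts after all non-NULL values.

(Judy, 5); (Quinn, 5); (Uma, 2); (NULL, 3)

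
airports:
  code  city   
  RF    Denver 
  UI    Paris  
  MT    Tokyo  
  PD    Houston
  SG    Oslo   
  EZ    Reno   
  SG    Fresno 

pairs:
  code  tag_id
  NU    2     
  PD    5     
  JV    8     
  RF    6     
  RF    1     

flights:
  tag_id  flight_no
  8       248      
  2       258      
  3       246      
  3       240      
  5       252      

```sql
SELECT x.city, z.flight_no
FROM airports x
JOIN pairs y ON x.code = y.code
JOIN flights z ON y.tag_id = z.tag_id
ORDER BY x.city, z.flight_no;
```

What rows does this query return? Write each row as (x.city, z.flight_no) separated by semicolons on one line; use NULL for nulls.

(Houston, 252)

Step 1 — x INNER JOIN y on code → 3 row(s).
Then INNER JOIN `flights z` on tag_id: keep only rows whose y.tag_id appears in z.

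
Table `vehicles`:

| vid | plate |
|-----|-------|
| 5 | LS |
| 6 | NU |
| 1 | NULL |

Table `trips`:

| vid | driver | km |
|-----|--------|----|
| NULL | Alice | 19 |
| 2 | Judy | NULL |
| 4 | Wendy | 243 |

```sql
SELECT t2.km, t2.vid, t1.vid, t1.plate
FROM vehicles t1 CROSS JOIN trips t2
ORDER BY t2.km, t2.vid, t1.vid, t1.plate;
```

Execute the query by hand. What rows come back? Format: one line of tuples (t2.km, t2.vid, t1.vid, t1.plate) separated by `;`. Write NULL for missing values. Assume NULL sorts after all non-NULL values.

(19, NULL, 1, NULL); (19, NULL, 5, LS); (19, NULL, 6, NU); (243, 4, 1, NULL); (243, 4, 5, LS); (243, 4, 6, NU); (NULL, 2, 1, NULL); (NULL, 2, 5, LS); (NULL, 2, 6, NU)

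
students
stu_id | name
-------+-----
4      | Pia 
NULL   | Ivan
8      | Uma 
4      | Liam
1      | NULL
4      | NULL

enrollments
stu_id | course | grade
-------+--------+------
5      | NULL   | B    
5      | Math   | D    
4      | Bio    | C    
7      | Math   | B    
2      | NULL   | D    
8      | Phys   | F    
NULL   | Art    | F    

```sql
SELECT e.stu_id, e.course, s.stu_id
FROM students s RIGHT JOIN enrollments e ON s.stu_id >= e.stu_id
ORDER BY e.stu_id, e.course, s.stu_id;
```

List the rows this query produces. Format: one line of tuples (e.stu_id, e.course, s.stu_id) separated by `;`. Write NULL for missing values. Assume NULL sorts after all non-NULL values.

RIGHT JOIN keeps every row from `enrollments`; unmatched rows get NULL for `students`'s columns.
Matching on s.stu_id >= e.stu_id. A NULL in a compared column never satisfies the condition.
- s row (stu_id=4): matches 2 e row(s) → 2 output row(s).
- s row (stu_id=NULL): no match.
- s row (stu_id=8): matches 6 e row(s) → 6 output row(s).
- s row (stu_id=4): matches 2 e row(s) → 2 output row(s).
- s row (stu_id=1): no match.
- s row (stu_id=4): matches 2 e row(s) → 2 output row(s).
- 1 row(s) from e found no s partner → padded with NULL.

(2, NULL, 4); (2, NULL, 4); (2, NULL, 4); (2, NULL, 8); (4, Bio, 4); (4, Bio, 4); (4, Bio, 4); (4, Bio, 8); (5, Math, 8); (5, NULL, 8); (7, Math, 8); (8, Phys, 8); (NULL, Art, NULL)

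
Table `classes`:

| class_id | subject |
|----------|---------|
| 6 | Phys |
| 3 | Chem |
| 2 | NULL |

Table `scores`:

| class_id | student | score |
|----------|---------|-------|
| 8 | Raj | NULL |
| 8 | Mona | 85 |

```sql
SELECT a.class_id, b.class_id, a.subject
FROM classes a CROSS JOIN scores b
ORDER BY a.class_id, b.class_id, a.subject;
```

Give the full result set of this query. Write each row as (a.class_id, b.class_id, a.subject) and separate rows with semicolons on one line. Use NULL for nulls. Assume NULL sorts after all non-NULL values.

(2, 8, NULL); (2, 8, NULL); (3, 8, Chem); (3, 8, Chem); (6, 8, Phys); (6, 8, Phys)

CROSS JOIN pairs every row of `classes` with every row of `scores`: 3 × 2 = 6 rows.
After projecting and ordering:
a.class_id | b.class_id | a.subject
2 | 8 | NULL
2 | 8 | NULL
3 | 8 | Chem
3 | 8 | Chem
6 | 8 | Phys
6 | 8 | Phys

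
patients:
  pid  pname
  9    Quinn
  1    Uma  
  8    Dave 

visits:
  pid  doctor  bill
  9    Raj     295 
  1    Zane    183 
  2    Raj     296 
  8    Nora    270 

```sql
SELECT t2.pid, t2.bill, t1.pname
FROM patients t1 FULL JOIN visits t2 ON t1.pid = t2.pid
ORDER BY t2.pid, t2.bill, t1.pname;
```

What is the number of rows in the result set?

FULL OUTER JOIN keeps every row from both sides; unmatched rows get NULL for the other side's columns.
Matching on t1.pid = t2.pid.
- t1 (pid=9) pairs with 1 row(s) of t2.
- t1 (pid=1) pairs with 1 row(s) of t2.
- t1 (pid=8) pairs with 1 row(s) of t2.
- 1 t2 row(s) had no t1 match → kept, t1 columns NULL.
Total: 3 matched + 1 padded = 4 rows.

4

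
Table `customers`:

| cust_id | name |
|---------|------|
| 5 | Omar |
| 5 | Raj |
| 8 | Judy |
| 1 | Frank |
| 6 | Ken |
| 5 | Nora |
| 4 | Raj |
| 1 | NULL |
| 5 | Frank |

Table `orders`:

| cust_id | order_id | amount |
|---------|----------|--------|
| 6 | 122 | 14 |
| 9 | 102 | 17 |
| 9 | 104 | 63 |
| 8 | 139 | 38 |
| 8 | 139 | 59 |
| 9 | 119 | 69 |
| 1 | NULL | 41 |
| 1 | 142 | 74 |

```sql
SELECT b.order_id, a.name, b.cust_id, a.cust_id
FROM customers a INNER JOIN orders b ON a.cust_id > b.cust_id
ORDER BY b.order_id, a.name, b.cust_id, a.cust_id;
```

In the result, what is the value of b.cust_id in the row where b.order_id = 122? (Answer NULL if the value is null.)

INNER JOIN keeps only pairs where the ON condition holds.
Matching on a.cust_id > b.cust_id.
Matched pairs: 15.

6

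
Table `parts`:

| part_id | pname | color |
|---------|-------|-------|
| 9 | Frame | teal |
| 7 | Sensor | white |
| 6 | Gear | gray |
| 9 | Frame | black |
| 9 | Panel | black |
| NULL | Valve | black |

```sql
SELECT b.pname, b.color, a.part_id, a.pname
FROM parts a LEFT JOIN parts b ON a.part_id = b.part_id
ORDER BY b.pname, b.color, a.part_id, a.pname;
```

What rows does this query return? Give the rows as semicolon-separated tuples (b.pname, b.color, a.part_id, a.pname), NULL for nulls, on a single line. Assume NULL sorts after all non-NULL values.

LEFT JOIN keeps every row from `parts a`; unmatched rows get NULL for `parts b`'s columns.
Matching on a.part_id = b.part_id. A NULL in a compared column never satisfies the condition.
- part_id=9: 3 matching b row(s), so 3 row(s) emitted.
- part_id=7: 1 matching b row(s), so 1 row(s) emitted.
- part_id=6: 1 matching b row(s), so 1 row(s) emitted.
- part_id=9: 3 matching b row(s), so 3 row(s) emitted.
- part_id=9: 3 matching b row(s), so 3 row(s) emitted.
- part_id=NULL: no b row matches, row kept with b columns NULL.

(Frame, black, 9, Frame); (Frame, black, 9, Frame); (Frame, black, 9, Panel); (Frame, teal, 9, Frame); (Frame, teal, 9, Frame); (Frame, teal, 9, Panel); (Gear, gray, 6, Gear); (Panel, black, 9, Frame); (Panel, black, 9, Frame); (Panel, black, 9, Panel); (Sensor, white, 7, Sensor); (NULL, NULL, NULL, Valve)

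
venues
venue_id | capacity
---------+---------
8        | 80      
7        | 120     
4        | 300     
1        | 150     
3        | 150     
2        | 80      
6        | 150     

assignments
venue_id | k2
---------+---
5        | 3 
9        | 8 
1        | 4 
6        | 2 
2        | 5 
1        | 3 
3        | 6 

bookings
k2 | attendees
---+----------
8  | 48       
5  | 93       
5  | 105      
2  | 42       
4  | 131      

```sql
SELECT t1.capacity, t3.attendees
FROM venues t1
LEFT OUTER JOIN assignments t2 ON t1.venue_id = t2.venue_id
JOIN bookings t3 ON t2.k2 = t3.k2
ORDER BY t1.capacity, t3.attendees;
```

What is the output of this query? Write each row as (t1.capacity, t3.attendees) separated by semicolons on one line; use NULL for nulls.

Step 1 — t1 LEFT JOIN t2 on venue_id → 8 row(s).
Then INNER JOIN `bookings t3` on k2: keep only rows whose t2.k2 appears in t3.

(80, 93); (80, 105); (150, 42); (150, 131)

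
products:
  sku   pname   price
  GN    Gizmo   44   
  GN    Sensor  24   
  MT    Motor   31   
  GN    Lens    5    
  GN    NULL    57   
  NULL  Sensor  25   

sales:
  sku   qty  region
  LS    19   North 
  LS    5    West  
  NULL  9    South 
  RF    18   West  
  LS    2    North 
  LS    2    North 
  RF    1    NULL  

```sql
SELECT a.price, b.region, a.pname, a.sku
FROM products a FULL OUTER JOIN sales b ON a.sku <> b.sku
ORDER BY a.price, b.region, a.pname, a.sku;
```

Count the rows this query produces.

FULL OUTER JOIN keeps every row from both sides; unmatched rows get NULL for the other side's columns.
Matching on a.sku <> b.sku. A NULL in a compared column never satisfies the condition.
- a (sku=GN) pairs with 6 row(s) of b.
- a (sku=GN) pairs with 6 row(s) of b.
- a (sku=MT) pairs with 6 row(s) of b.
- a (sku=GN) pairs with 6 row(s) of b.
- a (sku=GN) pairs with 6 row(s) of b.
- a (sku=NULL) has no partner → padded with NULL.
- plus 1 unmatched b row(s), each kept with NULL a columns.
Total: 30 matched + 2 padded = 32 rows.

32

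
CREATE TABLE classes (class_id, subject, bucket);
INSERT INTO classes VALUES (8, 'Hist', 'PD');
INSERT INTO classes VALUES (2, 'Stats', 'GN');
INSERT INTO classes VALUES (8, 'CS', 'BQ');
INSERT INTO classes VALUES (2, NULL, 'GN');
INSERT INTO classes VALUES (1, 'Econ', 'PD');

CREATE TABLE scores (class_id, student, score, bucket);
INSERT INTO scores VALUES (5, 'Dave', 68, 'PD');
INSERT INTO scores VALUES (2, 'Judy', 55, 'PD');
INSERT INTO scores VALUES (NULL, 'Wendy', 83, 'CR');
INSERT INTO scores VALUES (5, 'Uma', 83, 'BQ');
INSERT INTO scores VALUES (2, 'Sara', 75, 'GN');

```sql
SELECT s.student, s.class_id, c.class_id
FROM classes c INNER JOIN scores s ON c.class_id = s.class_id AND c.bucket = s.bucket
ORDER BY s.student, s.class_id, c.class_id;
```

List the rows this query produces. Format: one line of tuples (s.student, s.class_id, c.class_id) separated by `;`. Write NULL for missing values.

(Sara, 2, 2); (Sara, 2, 2)

INNER JOIN keeps only pairs where the ON condition holds.
Matching on c.class_id = s.class_id AND c.bucket = s.bucket. A NULL in a compared column never satisfies the condition.
- c (class_id=8, bucket=PD) has no partner → excluded.
- c (class_id=2, bucket=GN) pairs with 1 row(s) of s.
- c (class_id=8, bucket=BQ) has no partner → excluded.
- c (class_id=2, bucket=GN) pairs with 1 row(s) of s.
- c (class_id=1, bucket=PD) has no partner → excluded.
After projecting and ordering:
s.student | s.class_id | c.class_id
Sara | 2 | 2
Sara | 2 | 2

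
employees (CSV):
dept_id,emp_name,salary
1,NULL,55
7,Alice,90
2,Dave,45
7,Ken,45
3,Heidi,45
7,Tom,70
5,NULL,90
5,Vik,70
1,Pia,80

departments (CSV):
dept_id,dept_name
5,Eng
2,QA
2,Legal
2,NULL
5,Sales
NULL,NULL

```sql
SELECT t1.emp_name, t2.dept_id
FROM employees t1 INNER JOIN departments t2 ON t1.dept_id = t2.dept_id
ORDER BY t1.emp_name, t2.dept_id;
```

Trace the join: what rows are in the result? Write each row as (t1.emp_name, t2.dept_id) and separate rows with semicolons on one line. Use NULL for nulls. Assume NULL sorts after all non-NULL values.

(Dave, 2); (Dave, 2); (Dave, 2); (Vik, 5); (Vik, 5); (NULL, 5); (NULL, 5)

INNER JOIN keeps only pairs where the ON condition holds.
Matching on t1.dept_id = t2.dept_id. A NULL in a compared column never satisfies the condition.
- dept_id=1: no matching t2 row, dropped.
- dept_id=7: no matching t2 row, dropped.
- dept_id=2: 3 matching t2 row(s), so 3 row(s) emitted.
- dept_id=7: no matching t2 row, dropped.
- dept_id=3: no matching t2 row, dropped.
- dept_id=7: no matching t2 row, dropped.
- dept_id=5: 2 matching t2 row(s), so 2 row(s) emitted.
- dept_id=5: 2 matching t2 row(s), so 2 row(s) emitted.
- dept_id=1: no matching t2 row, dropped.
After projecting and ordering:
t1.emp_name | t2.dept_id
Dave | 2
Dave | 2
Dave | 2
Vik | 5
Vik | 5
NULL | 5
NULL | 5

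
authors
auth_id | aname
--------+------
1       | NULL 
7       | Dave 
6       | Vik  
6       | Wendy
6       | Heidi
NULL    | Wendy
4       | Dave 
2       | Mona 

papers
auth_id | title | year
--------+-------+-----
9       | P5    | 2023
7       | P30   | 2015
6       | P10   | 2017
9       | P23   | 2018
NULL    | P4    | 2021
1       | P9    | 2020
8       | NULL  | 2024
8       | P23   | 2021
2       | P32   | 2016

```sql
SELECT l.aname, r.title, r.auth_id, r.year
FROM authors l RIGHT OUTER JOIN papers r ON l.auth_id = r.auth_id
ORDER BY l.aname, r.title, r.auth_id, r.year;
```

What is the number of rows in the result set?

11

RIGHT JOIN keeps every row from `papers`; unmatched rows get NULL for `authors`'s columns.
Matching on l.auth_id = r.auth_id. A NULL in a compared column never satisfies the condition.
- l (auth_id=1) pairs with 1 row(s) of r.
- l (auth_id=7) pairs with 1 row(s) of r.
- l (auth_id=6) pairs with 1 row(s) of r.
- l (auth_id=6) pairs with 1 row(s) of r.
- l (auth_id=6) pairs with 1 row(s) of r.
- l (auth_id=NULL) has no partner in r.
- l (auth_id=4) has no partner in r.
- l (auth_id=2) pairs with 1 row(s) of r.
- 5 r row(s) had no l match → kept, l columns NULL.
Total: 6 matched + 5 padded = 11 rows.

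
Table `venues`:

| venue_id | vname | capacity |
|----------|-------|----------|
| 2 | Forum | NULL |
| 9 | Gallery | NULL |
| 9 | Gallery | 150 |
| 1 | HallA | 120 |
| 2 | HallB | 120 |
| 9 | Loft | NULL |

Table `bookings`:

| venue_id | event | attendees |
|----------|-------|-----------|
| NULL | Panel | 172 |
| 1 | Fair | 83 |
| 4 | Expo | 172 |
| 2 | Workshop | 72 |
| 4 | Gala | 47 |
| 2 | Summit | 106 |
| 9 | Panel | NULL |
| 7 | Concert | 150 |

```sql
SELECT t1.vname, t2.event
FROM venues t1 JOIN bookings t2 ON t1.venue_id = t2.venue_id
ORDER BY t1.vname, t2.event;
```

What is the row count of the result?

INNER JOIN keeps only pairs where the ON condition holds.
Matching on t1.venue_id = t2.venue_id. A NULL in a compared column never satisfies the condition.
Matched pairs: 8.
Total: 8 rows.

8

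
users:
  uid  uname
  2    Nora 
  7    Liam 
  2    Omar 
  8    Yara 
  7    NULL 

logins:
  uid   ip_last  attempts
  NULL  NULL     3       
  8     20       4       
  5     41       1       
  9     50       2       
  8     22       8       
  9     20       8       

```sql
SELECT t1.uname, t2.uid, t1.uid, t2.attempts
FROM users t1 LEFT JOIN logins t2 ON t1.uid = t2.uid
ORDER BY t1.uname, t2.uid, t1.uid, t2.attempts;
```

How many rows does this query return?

LEFT JOIN keeps every row from `users`; unmatched rows get NULL for `logins`'s columns.
Matching on t1.uid = t2.uid. A NULL in a compared column never satisfies the condition.
- t1 (uid=2) has no partner → padded with NULL.
- t1 (uid=7) has no partner → padded with NULL.
- t1 (uid=2) has no partner → padded with NULL.
- t1 (uid=8) pairs with 2 row(s) of t2.
- t1 (uid=7) has no partner → padded with NULL.
Total: 2 matched + 4 padded = 6 rows.

6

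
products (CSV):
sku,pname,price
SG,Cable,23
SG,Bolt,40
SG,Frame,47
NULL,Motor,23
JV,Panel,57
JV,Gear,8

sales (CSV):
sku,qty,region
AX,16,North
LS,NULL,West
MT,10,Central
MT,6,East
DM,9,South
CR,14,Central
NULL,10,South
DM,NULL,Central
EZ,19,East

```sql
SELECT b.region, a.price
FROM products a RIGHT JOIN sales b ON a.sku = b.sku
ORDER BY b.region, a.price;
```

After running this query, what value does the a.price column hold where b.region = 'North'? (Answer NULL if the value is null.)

RIGHT JOIN keeps every row from `sales`; unmatched rows get NULL for `products`'s columns.
Matching on a.sku = b.sku. A NULL in a compared column never satisfies the condition.
Matched pairs: 0; unmatched b rows kept: 9.

NULL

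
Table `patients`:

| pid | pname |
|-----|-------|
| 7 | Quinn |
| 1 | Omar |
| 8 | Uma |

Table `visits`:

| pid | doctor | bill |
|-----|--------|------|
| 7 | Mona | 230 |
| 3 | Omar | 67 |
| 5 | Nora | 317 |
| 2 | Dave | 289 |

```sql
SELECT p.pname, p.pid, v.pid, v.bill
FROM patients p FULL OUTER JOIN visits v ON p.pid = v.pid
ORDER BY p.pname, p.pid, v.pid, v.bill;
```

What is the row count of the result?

FULL OUTER JOIN keeps every row from both sides; unmatched rows get NULL for the other side's columns.
Matching on p.pid = v.pid.
Matched pairs: 1; unmatched p rows kept: 2; unmatched v rows kept: 3.
Total: 1 matched + 5 padded = 6 rows.

6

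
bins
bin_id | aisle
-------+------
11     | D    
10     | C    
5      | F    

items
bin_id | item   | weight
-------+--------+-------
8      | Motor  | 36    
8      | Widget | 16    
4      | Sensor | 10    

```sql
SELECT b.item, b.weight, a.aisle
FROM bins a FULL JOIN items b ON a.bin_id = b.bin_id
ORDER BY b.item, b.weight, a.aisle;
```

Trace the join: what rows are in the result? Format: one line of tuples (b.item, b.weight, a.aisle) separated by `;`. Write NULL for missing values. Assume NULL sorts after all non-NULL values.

(Motor, 36, NULL); (Sensor, 10, NULL); (Widget, 16, NULL); (NULL, NULL, C); (NULL, NULL, D); (NULL, NULL, F)

FULL OUTER JOIN keeps every row from both sides; unmatched rows get NULL for the other side's columns.
Matching on a.bin_id = b.bin_id.
Matched pairs: 0; unmatched a rows kept: 3; unmatched b rows kept: 3.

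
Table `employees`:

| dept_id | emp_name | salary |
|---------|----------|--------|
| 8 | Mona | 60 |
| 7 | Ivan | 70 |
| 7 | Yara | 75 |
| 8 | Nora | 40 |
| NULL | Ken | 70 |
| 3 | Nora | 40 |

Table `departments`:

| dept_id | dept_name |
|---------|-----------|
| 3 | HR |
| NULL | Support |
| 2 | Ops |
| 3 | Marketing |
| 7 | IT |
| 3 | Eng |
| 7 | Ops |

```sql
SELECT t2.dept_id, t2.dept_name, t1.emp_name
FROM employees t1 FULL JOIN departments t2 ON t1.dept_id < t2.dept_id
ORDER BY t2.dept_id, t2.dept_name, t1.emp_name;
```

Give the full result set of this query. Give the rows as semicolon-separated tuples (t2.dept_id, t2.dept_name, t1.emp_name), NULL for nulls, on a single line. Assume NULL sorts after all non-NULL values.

(2, Ops, NULL); (3, Eng, NULL); (3, HR, NULL); (3, Marketing, NULL); (7, IT, Nora); (7, Ops, Nora); (NULL, Support, NULL); (NULL, NULL, Ivan); (NULL, NULL, Ken); (NULL, NULL, Mona); (NULL, NULL, Nora); (NULL, NULL, Yara)

FULL OUTER JOIN keeps every row from both sides; unmatched rows get NULL for the other side's columns.
Matching on t1.dept_id < t2.dept_id. A NULL in a compared column never satisfies the condition.
- t1 (dept_id=8) has no partner → padded with NULL.
- t1 (dept_id=7) has no partner → padded with NULL.
- t1 (dept_id=7) has no partner → padded with NULL.
- t1 (dept_id=8) has no partner → padded with NULL.
- t1 (dept_id=NULL) has no partner → padded with NULL.
- t1 (dept_id=3) pairs with 2 row(s) of t2.
- 5 row(s) from t2 found no t1 partner → padded with NULL.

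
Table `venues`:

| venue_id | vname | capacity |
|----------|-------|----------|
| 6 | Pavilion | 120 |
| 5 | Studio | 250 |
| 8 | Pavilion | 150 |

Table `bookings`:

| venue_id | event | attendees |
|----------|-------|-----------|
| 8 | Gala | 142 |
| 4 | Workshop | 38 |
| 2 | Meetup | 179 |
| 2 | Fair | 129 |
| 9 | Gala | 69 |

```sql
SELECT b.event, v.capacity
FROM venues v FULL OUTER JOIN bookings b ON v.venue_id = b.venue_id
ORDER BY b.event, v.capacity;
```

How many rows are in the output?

FULL OUTER JOIN keeps every row from both sides; unmatched rows get NULL for the other side's columns.
Matching on v.venue_id = b.venue_id.
- v row (venue_id=6): no match → kept, b columns NULL.
- v row (venue_id=5): no match → kept, b columns NULL.
- v row (venue_id=8): matches 1 b row(s) → 1 output row(s).
- plus 4 unmatched b row(s), each kept with NULL v columns.
Total: 1 matched + 6 padded = 7 rows.

7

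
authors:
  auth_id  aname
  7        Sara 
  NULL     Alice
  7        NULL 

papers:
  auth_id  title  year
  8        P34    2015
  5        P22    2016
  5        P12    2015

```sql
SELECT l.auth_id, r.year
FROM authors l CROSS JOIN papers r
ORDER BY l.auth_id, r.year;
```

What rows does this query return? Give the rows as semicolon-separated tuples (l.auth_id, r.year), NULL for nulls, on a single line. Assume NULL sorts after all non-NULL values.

(7, 2015); (7, 2015); (7, 2015); (7, 2015); (7, 2016); (7, 2016); (NULL, 2015); (NULL, 2015); (NULL, 2016)

CROSS JOIN pairs every row of `authors` with every row of `papers`: 3 × 3 = 9 rows.
After projecting and ordering:
l.auth_id | r.year
7 | 2015
7 | 2015
7 | 2015
7 | 2015
7 | 2016
7 | 2016
NULL | 2015
NULL | 2015
NULL | 2016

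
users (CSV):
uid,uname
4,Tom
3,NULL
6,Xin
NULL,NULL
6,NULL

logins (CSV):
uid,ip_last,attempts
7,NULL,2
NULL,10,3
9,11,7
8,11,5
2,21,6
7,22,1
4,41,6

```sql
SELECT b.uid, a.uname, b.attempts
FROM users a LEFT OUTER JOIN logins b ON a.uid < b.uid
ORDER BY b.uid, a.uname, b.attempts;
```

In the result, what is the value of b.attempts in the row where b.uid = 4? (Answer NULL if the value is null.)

LEFT JOIN keeps every row from `users`; unmatched rows get NULL for `logins`'s columns.
Matching on a.uid < b.uid. A NULL in a compared column never satisfies the condition.
- uid=4: 4 matching b row(s), so 4 row(s) emitted.
- uid=3: 5 matching b row(s), so 5 row(s) emitted.
- uid=6: 4 matching b row(s), so 4 row(s) emitted.
- uid=NULL: no b row matches, row kept with b columns NULL.
- uid=6: 4 matching b row(s), so 4 row(s) emitted.

6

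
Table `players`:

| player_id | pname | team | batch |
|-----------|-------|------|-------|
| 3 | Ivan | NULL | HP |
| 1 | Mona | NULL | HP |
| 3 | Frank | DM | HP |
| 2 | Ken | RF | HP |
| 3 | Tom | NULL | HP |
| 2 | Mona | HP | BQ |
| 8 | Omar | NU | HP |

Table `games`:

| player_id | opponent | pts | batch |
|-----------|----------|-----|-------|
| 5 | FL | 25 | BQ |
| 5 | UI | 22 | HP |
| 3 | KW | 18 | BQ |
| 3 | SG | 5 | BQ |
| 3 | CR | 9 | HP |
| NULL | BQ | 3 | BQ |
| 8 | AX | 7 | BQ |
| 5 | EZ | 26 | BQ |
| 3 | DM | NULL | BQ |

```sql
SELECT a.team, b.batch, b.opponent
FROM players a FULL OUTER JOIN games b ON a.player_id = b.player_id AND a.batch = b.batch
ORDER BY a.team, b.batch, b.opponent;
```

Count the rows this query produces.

15

FULL OUTER JOIN keeps every row from both sides; unmatched rows get NULL for the other side's columns.
Matching on a.player_id = b.player_id AND a.batch = b.batch. A NULL in a compared column never satisfies the condition.
- a (player_id=3, batch=HP) pairs with 1 row(s) of b.
- a (player_id=1, batch=HP) has no partner → padded with NULL.
- a (player_id=3, batch=HP) pairs with 1 row(s) of b.
- a (player_id=2, batch=HP) has no partner → padded with NULL.
- a (player_id=3, batch=HP) pairs with 1 row(s) of b.
- a (player_id=2, batch=BQ) has no partner → padded with NULL.
- a (player_id=8, batch=HP) has no partner → padded with NULL.
- 8 row(s) from b found no a partner → padded with NULL.
Total: 3 matched + 12 padded = 15 rows.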